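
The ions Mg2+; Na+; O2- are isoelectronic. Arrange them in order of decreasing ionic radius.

All of these have 10 electrons, so size is governed by nuclear charge alone: the more protons, the stronger the pull on the same electron cloud, and the smaller the ion.
Nuclear charges: Mg2+ (Z=12), Na+ (Z=11), O2- (Z=8).
Largest to smallest: O2- > Na+ > Mg2+.

O2-, Na+, Mg2+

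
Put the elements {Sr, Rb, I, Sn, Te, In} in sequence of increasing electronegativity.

Rb < Sr < In < Sn < Te < I

Rb is in period 5, group 1; Sr is in period 5, group 2; In is in period 5, group 13; Sn is in period 5, group 14; Te is in period 5, group 16; I is in period 5, group 17.
EN rises left→right (higher Z_eff, smaller atoms) and falls top→bottom (larger, more shielded atoms).
All lie in period 5, so electronegativity increases left to right.
So from lowest to highest: Rb < Sr < In < Sn < Te < I.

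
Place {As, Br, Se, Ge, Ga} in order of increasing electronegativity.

Ga < Ge < As < Se < Br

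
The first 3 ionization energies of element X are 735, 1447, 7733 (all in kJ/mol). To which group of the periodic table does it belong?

Look for the largest jump between consecutive ionization energies: IE3/IE2 ≈ 5.3, far larger than any earlier ratio.
That jump marks the point where a core electron is being removed. So the atom has 2 valence electrons.
A main-group element with 2 valence electrons is in group 2.

Group 2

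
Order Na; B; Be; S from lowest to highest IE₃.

S < B < Na < Be

After 2 electrons have been removed, what remains? Na²⁺ is already 1 electron into the core; B²⁺ still has 1 valence electron; Be²⁺ is the bare [He] core; S²⁺ still has 4 valence electrons.
Pulling an electron out of a noble-gas core costs far more than removing a remaining valence electron, so Na and Be sit at the high end of IE_3.
Valence configurations: B²⁺ [He]2s¹, S²⁺ [Ne]3s²3p².
Tabulated IE_3 (kJ/mol): Na 6910, B 3660, Be 14849, S 3357.
So the third ionization energies run S < B < Na < Be.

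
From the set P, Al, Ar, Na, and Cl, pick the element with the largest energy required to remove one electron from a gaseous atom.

Na is in period 3, group 1; Al is in period 3, group 13; P is in period 3, group 15; Cl is in period 3, group 17; Ar is in period 3, group 18.
IE₁ increases left→right with effective nuclear charge and decreases top→bottom as the valence shell moves farther out.
All lie in period 3, so first ionization energy increases left to right.
The largest energy required to remove one electron from a gaseous atom among these belongs to Ar.

Ar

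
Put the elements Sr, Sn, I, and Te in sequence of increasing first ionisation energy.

Sr is in period 5, group 2; Sn is in period 5, group 14; Te is in period 5, group 16; I is in period 5, group 17.
First ionization energy rises across a period (greater Z_eff holds electrons more tightly) and falls down a group (valence electrons are farther from the nucleus).
All lie in period 5, so first ionization energy increases left to right.
So from lowest to highest: Sr < Sn < Te < I.

Sr < Sn < Te < I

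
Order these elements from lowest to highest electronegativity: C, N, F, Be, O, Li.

Li, Be, C, N, O, F

Li is in period 2, group 1; Be is in period 2, group 2; C is in period 2, group 14; N is in period 2, group 15; O is in period 2, group 16; F is in period 2, group 17.
Atoms toward the upper right of the periodic table pull bonding electrons most strongly.
All lie in period 2, so electronegativity increases left to right.
So from lowest to highest: Li < Be < C < N < O < F.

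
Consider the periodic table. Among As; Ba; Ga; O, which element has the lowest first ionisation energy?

Ba

Removing the outermost electron gets harder across a period and easier down a group.
Here both period and group differ, so the two effects have to be weighed against each other.
Ga > Ba: both effects reinforce here, so Ga is clearly the higher of the two.
As > Ga: both are in period 4; the period trend gives As the larger value.
O > As: both effects reinforce here, so O is clearly the higher of the two.
For reference (kJ/mol): O 1314, Ga 579, As 947, Ba 503.
The lowest first ionisation energy among these belongs to Ba.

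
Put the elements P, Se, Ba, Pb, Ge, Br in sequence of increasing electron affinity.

Ba, Pb, P, Ge, Se, Br

P is in period 3, group 15; Ge is in period 4, group 14; Se is in period 4, group 16; Br is in period 4, group 17; Ba is in period 6, group 2; Pb is in period 6, group 14.
Atoms with high Z_eff and room in the valence shell (especially the halogens) have the most exothermic electron affinities.
Neither a single period nor a single group — weigh both effects.
Pb > Ba: Pb lies to the right of Ba in period 6, so the across-period effect alone puts Pb higher.
P > Pb: both effects reinforce here, so P is clearly the higher of the two.
Ge > P: this pair runs against the simple trend — see the exception note.
Se > Ge: both are in period 4; the period trend gives Se the larger value.
Br > Se: Br lies to the right of Se in period 4, so the across-period effect alone puts Br higher.
Note the exception: Ge has a higher electron affinity than P, contrary to the simple trend — adding an electron to P's half-filled np³ subshell costs electron-pairing energy.
For reference (kJ/mol): P 72, Ge 119, Se 195, Br 325, Ba 14, Pb 35.
So from lowest to highest: Ba < Pb < P < Ge < Se < Br.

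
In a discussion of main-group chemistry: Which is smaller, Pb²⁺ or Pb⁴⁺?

Both ions have Z = 82 protons, but Pb⁴⁺ has lost more electrons, so its remaining electrons feel a larger effective nuclear charge per electron and are pulled in more tightly.
Higher positive charge → smaller ion, so Pb²⁺ > Pb⁴⁺.

Pb⁴⁺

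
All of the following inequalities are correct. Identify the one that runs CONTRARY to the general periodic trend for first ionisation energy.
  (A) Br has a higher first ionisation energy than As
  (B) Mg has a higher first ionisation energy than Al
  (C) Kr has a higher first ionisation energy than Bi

The general trend: first ionisation energy increases across a period and decreases down a group.
(A) Br (period 4, group 17) vs As (period 4, group 15): the stated order agrees with the simple trend.
(B) Mg (period 3, group 2) vs Al (period 3, group 13): the stated order contradicts the simple trend.
(C) Kr (period 4, group 18) vs Bi (period 6, group 15): the stated order agrees with the simple trend.
The exception is (B): Al's single 3p electron is easier to remove than one from Mg's filled 3s².

(B)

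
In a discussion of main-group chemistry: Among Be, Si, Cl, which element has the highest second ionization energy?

The second ionization energy removes an electron from the +1 ion. For each element: Be⁺ still has 1 valence electron; Si⁺ still has 3 valence electrons; Cl⁺ still has 6 valence electrons.
All are still removing valence electrons, so compare the +1 ions as you would atoms: IE_2 generally rises across a period (higher Z_eff) and falls down a group (larger shell), subject to the usual subshell exceptions.
Valence configurations: Be⁺ [He]2s¹, Si⁺ [Ne]3s²3p¹, Cl⁺ [Ne]3s²3p⁴.
The numbers (kJ/mol): Be 1757, Si 1577, Cl 2298.
Hence IE_2: Si < Be < Cl.

Cl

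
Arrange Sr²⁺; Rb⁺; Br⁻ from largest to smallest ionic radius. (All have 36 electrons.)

Br⁻, Rb⁺, Sr²⁺

All of these have 36 electrons, so size is governed by nuclear charge alone: the more protons, the stronger the pull on the same electron cloud, and the smaller the ion.
Nuclear charges: Sr²⁺ (Z=38), Rb⁺ (Z=37), Br⁻ (Z=35).
Largest to smallest: Br⁻ > Rb⁺ > Sr²⁺.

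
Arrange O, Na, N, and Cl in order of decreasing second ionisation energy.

Na > O > N > Cl

Consider each +1 ion: O⁺ still has 5 valence electrons; Na⁺ is the bare [Ne] core; N⁺ still has 4 valence electrons; Cl⁺ still has 6 valence electrons.
Breaking into a closed-shell core is much more expensive than removing a leftover valence electron — Na has the largest IE_2 here.
Valence configurations: O⁺ [He]2s²2p³, N⁺ [He]2s²2p², Cl⁺ [Ne]3s²3p⁴.
Approximate IE_2 values (kJ/mol): O 3388, Na 4562, N 2856, Cl 2298.
Hence IE_2: Cl < N < O < Na.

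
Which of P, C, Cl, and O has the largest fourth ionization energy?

Consider each +3 ion: P³⁺ still has 2 valence electrons; C³⁺ still has 1 valence electron; Cl³⁺ still has 4 valence electrons; O³⁺ still has 3 valence electrons.
All are still removing valence electrons, so compare the +3 ions as you would atoms: IE_4 generally rises across a period (higher Z_eff) and falls down a group (larger shell), subject to the usual subshell exceptions.
Valence configurations: P³⁺ [Ne]3s², C³⁺ [He]2s¹, Cl³⁺ [Ne]3s²3p², O³⁺ [He]2s²2p¹.
The numbers (kJ/mol): P 4964, C 6223, Cl 5159, O 7469.
Overall IE_4 order: P < Cl < C < O.

O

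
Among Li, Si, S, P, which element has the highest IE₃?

Consider each +2 ion: Li²⁺ is already 1 electron into the core; Si²⁺ still has 2 valence electrons; S²⁺ still has 4 valence electrons; P²⁺ still has 3 valence electrons.
Pulling an electron out of a noble-gas core costs far more than removing a remaining valence electron, so Li sits at the high end of IE_3.
Valence configurations: Si²⁺ [Ne]3s², S²⁺ [Ne]3s²3p², P²⁺ [Ne]3s²3p¹.
P²⁺ loses a lone 3p electron whereas Si²⁺ must break into a filled 3s² pair, so IE_3(Si) > IE_3(P) even though P has the higher nuclear charge.
The numbers (kJ/mol): Li 11815, Si 3232, S 3357, P 2914.
Hence IE_3: P < Si < S < Li.

Li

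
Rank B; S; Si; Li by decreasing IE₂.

After 1 electron has been removed, what remains? B⁺ still has 2 valence electrons; S⁺ still has 5 valence electrons; Si⁺ still has 3 valence electrons; Li⁺ is the bare [He] core.
Breaking into a closed-shell core is much more expensive than removing a leftover valence electron — Li has the largest IE_2 here.
Valence configurations: B⁺ [He]2s², S⁺ [Ne]3s²3p³, Si⁺ [Ne]3s²3p¹.
The numbers (kJ/mol): B 2427, S 2252, Si 1577, Li 7298.
So the second ionization energies run Si < S < B < Li.

Li > B > S > Si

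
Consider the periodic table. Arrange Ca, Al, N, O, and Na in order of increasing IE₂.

Consider each +1 ion: Ca⁺ still has 1 valence electron; Al⁺ still has 2 valence electrons; N⁺ still has 4 valence electrons; O⁺ still has 5 valence electrons; Na⁺ is the bare [Ne] core.
Core electrons are held far more tightly than valence electrons, so Na tops the IE_2 order.
Valence configurations: Ca⁺ [Ar]4s¹, Al⁺ [Ne]3s², N⁺ [He]2s²2p², O⁺ [He]2s²2p³.
Tabulated IE_2 (kJ/mol): Ca 1145, Al 1817, N 2856, O 3388, Na 4562.
Hence IE_2: Ca < Al < N < O < Na.

Ca < Al < N < O < Na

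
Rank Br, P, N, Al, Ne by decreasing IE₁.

N is in period 2, group 15; Ne is in period 2, group 18; Al is in period 3, group 13; P is in period 3, group 15; Br is in period 4, group 17.
IE₁ increases left→right with effective nuclear charge and decreases top→bottom as the valence shell moves farther out.
These span different periods and groups, so the two trends combine.
P > Al: P lies to the right of Al in period 3, so the across-period effect alone puts P higher.
Br > P: the two effects oppose for this pair; the across-period effect wins (1140 vs 1012 kJ/mol).
N > Br: period and group pull opposite ways; the down-group shift dominates (1402 vs 1140 kJ/mol).
Ne > N: both are in period 2; the period trend gives Ne the larger value.
Approximate values (kJ/mol): N 1402, Ne 2081, Al 578, P 1012, Br 1140.
So from highest to lowest: Ne > N > Br > P > Al.

Ne, N, Br, P, Al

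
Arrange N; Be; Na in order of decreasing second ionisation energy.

Na > N > Be

IE_2 is the cost of taking one more electron from the +1 cation: N⁺ still has 4 valence electrons; Be⁺ still has 1 valence electron; Na⁺ is the bare [Ne] core.
Breaking into a closed-shell core is much more expensive than removing a leftover valence electron — Na has the largest IE_2 here.
Valence configurations: N⁺ [He]2s²2p², Be⁺ [He]2s¹.
The numbers (kJ/mol): N 2856, Be 1757, Na 4562.
Putting it together, IE_2: Be < N < Na.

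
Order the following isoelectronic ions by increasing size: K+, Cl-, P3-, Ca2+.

Ca2+ < K+ < Cl- < P3-

All of these have 18 electrons, so size is governed by nuclear charge alone: the more protons, the stronger the pull on the same electron cloud, and the smaller the ion.
Nuclear charges: Ca2+ (Z=20), K+ (Z=19), Cl- (Z=17), P3- (Z=15).
Smallest to largest: Ca2+ < K+ < Cl- < P3-.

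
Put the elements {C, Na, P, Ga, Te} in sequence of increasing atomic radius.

C, P, Ga, Te, Na

C is in period 2, group 14; Na is in period 3, group 1; P is in period 3, group 15; Ga is in period 4, group 13; Te is in period 5, group 16.
Atomic radius shrinks across a period as nuclear charge pulls the same shell inward, and grows down a group as new shells are added.
Here both period and group differ, so the two effects have to be weighed against each other.
P > C: period and group pull opposite ways; the down-group shift dominates (111 vs 75 pm).
Ga > P: both effects reinforce here, so Ga is clearly the larger of the two.
Te > Ga: period and group pull opposite ways; the down-group shift dominates (136 vs 124 pm).
Na > Te: period and group pull opposite ways; the across-period shift dominates (155 vs 136 pm).
For reference (pm): C 75, Na 155, P 111, Ga 124, Te 136.
So from smallest to largest: C < P < Ga < Te < Na.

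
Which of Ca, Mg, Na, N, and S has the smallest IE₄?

S

After 3 electrons have been removed, what remains? Ca³⁺ is already 1 electron into the core; Mg³⁺ is already 1 electron into the core; Na³⁺ is already 2 electrons into the core; N³⁺ still has 2 valence electrons; S³⁺ still has 3 valence electrons.
Usually core removal costs more than valence removal, but here the competition is close: a tightly held n=2 valence electron can cost more to remove than an n=3 core electron, so the actual values have to decide it.
Valence configurations: N³⁺ [He]2s², S³⁺ [Ne]3s²3p¹.
The numbers (kJ/mol): Ca 6491, Mg 10543, Na 9543, N 7475, S 4556.
Putting it together, IE_4: S < Ca < N < Na < Mg.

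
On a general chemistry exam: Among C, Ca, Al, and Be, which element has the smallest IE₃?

Al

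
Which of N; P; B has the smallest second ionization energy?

P

IE_2 is the cost of taking one more electron from the +1 cation: N⁺ still has 4 valence electrons; P⁺ still has 4 valence electrons; B⁺ still has 2 valence electrons.
All are still removing valence electrons, so compare the +1 ions as you would atoms: IE_2 generally rises across a period (higher Z_eff) and falls down a group (larger shell), subject to the usual subshell exceptions.
Valence configurations: N⁺ [He]2s²2p², P⁺ [Ne]3s²3p², B⁺ [He]2s².
Approximate IE_2 values (kJ/mol): N 2856, P 1907, B 2427.
Putting it together, IE_2: P < B < N.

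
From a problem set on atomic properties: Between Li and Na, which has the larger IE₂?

IE_2 is the cost of taking one more electron from the +1 cation: Li⁺ is the bare [He] core; Na⁺ is the bare [Ne] core.
All of these are removing an electron from a noble-gas core or deeper; the smaller core (lower principal quantum number) is held far more tightly, and within a period the higher nuclear charge binds the same core more tightly.
The numbers (kJ/mol): Li 7298, Na 4562.
Putting it together, IE_2: Na < Li.

Li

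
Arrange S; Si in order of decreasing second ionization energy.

After 1 electron has been removed, what remains? S⁺ still has 5 valence electrons; Si⁺ still has 3 valence electrons.
All are still removing valence electrons, so compare the +1 ions as you would atoms: IE_2 generally rises across a period (higher Z_eff) and falls down a group (larger shell), subject to the usual subshell exceptions.
Valence configurations: S⁺ [Ne]3s²3p³, Si⁺ [Ne]3s²3p¹.
The numbers (kJ/mol): S 2252, Si 1577.
Putting it together, IE_2: Si < S.

S > Si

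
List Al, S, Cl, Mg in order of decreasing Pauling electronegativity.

Mg is in period 3, group 2; Al is in period 3, group 13; S is in period 3, group 16; Cl is in period 3, group 17.
Electronegativity increases across a period and decreases down a group, tracking effective nuclear charge and atomic size.
All lie in period 3, so electronegativity increases left to right.
So from highest to lowest: Cl > S > Al > Mg.

Cl > S > Al > Mg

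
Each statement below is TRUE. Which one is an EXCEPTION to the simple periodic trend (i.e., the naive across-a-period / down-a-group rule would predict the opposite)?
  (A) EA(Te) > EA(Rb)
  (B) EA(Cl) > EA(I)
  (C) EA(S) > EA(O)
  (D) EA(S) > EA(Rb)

(C)

The general trend: electron affinity increases across a period and decreases down a group.
(A) Te (period 5, group 16) vs Rb (period 5, group 1): the stated order agrees with the simple trend.
(B) Cl (period 3, group 17) vs I (period 5, group 17): the stated order agrees with the simple trend.
(C) S (period 3, group 16) vs O (period 2, group 16): the stated order contradicts the simple trend.
(D) S (period 3, group 16) vs Rb (period 5, group 1): the stated order agrees with the simple trend.
The exception is (C): the compact 2p subshell of O repels the added electron more than S's larger 3p does.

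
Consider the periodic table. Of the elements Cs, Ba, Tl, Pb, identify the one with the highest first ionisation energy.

Pb

Across a period the outer electron is held more tightly (higher IE₁); down a group it sits in a higher shell, more shielded, and comes off more easily.
All lie in period 6, so first ionization energy increases left to right.
The highest first ionisation energy among these belongs to Pb.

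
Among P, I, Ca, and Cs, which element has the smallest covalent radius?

P is in period 3, group 15; Ca is in period 4, group 2; I is in period 5, group 17; Cs is in period 6, group 1.
Radius decreases left→right (rising Z_eff, same n) and increases top→bottom (higher n).
Neither a single period nor a single group — weigh both effects.
I > P: the two effects oppose for this pair; the down-group effect wins (133 vs 111 pm).
Ca > I: period and group pull opposite ways; the across-period shift dominates (171 vs 133 pm).
Cs > Ca: both effects reinforce here, so Cs is clearly the larger of the two.
For reference (pm): P 111, Ca 171, I 133, Cs 232.
The smallest covalent radius among these belongs to P.

P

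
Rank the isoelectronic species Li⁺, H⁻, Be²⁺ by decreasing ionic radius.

H⁻ > Li⁺ > Be²⁺

All of these have 2 electrons, so size is governed by nuclear charge alone: the more protons, the stronger the pull on the same electron cloud, and the smaller the ion.
Nuclear charges: Be²⁺ (Z=4), Li⁺ (Z=3), H⁻ (Z=1).
Largest to smallest: H⁻ > Li⁺ > Be²⁺.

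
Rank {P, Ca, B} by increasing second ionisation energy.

Ca < P < B

The second ionization energy removes an electron from the +1 ion. For each element: P⁺ still has 4 valence electrons; Ca⁺ still has 1 valence electron; B⁺ still has 2 valence electrons.
All are still removing valence electrons, so compare the +1 ions as you would atoms: IE_2 generally rises across a period (higher Z_eff) and falls down a group (larger shell), subject to the usual subshell exceptions.
Valence configurations: P⁺ [Ne]3s²3p², Ca⁺ [Ar]4s¹, B⁺ [He]2s².
Tabulated IE_2 (kJ/mol): P 1907, Ca 1145, B 2427.
So the second ionization energies run Ca < P < B.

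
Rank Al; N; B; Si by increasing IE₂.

Si < Al < B < N

The second ionization energy removes an electron from the +1 ion. For each element: Al⁺ still has 2 valence electrons; N⁺ still has 4 valence electrons; B⁺ still has 2 valence electrons; Si⁺ still has 3 valence electrons.
All are still removing valence electrons, so compare the +1 ions as you would atoms: IE_2 generally rises across a period (higher Z_eff) and falls down a group (larger shell), subject to the usual subshell exceptions.
Valence configurations: Al⁺ [Ne]3s², N⁺ [He]2s²2p², B⁺ [He]2s², Si⁺ [Ne]3s²3p¹.
Si⁺ loses a lone 3p electron whereas Al⁺ must break into a filled 3s² pair, so IE_2(Al) > IE_2(Si) even though Si has the higher nuclear charge.
The numbers (kJ/mol): Al 1817, N 2856, B 2427, Si 1577.
So the second ionization energies run Si < Al < B < N.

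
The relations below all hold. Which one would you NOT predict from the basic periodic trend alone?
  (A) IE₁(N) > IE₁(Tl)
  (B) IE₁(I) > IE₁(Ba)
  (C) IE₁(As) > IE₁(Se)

(C)

The general trend: first ionization energy increases across a period and decreases down a group.
(A) N (period 2, group 15) vs Tl (period 6, group 13): the stated order agrees with the simple trend.
(B) I (period 5, group 17) vs Ba (period 6, group 2): the stated order agrees with the simple trend.
(C) As (period 4, group 15) vs Se (period 4, group 16): the stated order contradicts the simple trend.
The exception is (C): Se (4p⁴) ionizes more easily than half-filled As (4p³).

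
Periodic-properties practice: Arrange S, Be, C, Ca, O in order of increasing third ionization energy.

S, C, Ca, O, Be

IE_3 is the cost of taking one more electron from the +2 cation: S²⁺ still has 4 valence electrons; Be²⁺ is the bare [He] core; C²⁺ still has 2 valence electrons; Ca²⁺ is the bare [Ar] core; O²⁺ still has 4 valence electrons.
Usually core removal costs more than valence removal, but here the competition is close: a tightly held n=2 valence electron can cost more to remove than an n=3 core electron, so the actual values have to decide it.
Valence configurations: S²⁺ [Ne]3s²3p², C²⁺ [He]2s², O²⁺ [He]2s²2p².
Tabulated IE_3 (kJ/mol): S 3357, Be 14849, C 4620, Ca 4912, O 5300.
Hence IE_3: S < C < Ca < O < Be.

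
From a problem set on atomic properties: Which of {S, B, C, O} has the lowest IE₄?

S

The fourth ionization energy removes an electron from the +3 ion. For each element: S³⁺ still has 3 valence electrons; B³⁺ is the bare [He] core; C³⁺ still has 1 valence electron; O³⁺ still has 3 valence electrons.
Pulling an electron out of a noble-gas core costs far more than removing a remaining valence electron, so B sits at the high end of IE_4.
Valence configurations: S³⁺ [Ne]3s²3p¹, C³⁺ [He]2s¹, O³⁺ [He]2s²2p¹.
The numbers (kJ/mol): S 4556, B 25026, C 6223, O 7469.
Putting it together, IE_4: S < C < O < B.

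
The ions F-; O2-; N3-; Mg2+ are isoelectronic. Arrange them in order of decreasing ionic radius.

N3-, O2-, F-, Mg2+

All of these have 10 electrons, so size is governed by nuclear charge alone: the more protons, the stronger the pull on the same electron cloud, and the smaller the ion.
Nuclear charges: Mg2+ (Z=12), F- (Z=9), O2- (Z=8), N3- (Z=7).
Largest to smallest: N3- > O2- > F- > Mg2+.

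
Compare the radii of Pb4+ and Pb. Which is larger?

Forming Pb4+ removes 4 electrons from Pb. Fewer electrons for the same nuclear charge means less shielding and a higher Z_eff on the remaining electrons.
A cation is smaller than its parent atom: Pb4+ < Pb.

Pb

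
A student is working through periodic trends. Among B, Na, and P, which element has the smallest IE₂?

P

After 1 electron has been removed, what remains? B⁺ still has 2 valence electrons; Na⁺ is the bare [Ne] core; P⁺ still has 4 valence electrons.
Breaking into a closed-shell core is much more expensive than removing a leftover valence electron — Na has the largest IE_2 here.
Valence configurations: B⁺ [He]2s², P⁺ [Ne]3s²3p².
Tabulated IE_2 (kJ/mol): B 2427, Na 4562, P 1907.
Overall IE_2 order: P < B < Na.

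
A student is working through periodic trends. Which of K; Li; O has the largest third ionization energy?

Consider each +2 ion: K²⁺ is already 1 electron into the core; Li²⁺ is already 1 electron into the core; O²⁺ still has 4 valence electrons.
Usually core removal costs more than valence removal, but here the competition is close: a tightly held n=2 valence electron can cost more to remove than an n=3 core electron, so the actual values have to decide it.
The numbers (kJ/mol): K 4420, Li 11815, O 5300.
Putting it together, IE_3: K < O < Li.

Li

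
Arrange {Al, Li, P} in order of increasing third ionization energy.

After 2 electrons have been removed, what remains? Al²⁺ still has 1 valence electron; Li²⁺ is already 1 electron into the core; P²⁺ still has 3 valence electrons.
Breaking into a closed-shell core is much more expensive than removing a leftover valence electron — Li has the largest IE_3 here.
Valence configurations: Al²⁺ [Ne]3s¹, P²⁺ [Ne]3s²3p¹.
Tabulated IE_3 (kJ/mol): Al 2745, Li 11815, P 2914.
Overall IE_3 order: Al < P < Li.

Al, P, Li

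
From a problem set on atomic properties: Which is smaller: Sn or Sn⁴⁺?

Forming Sn⁴⁺ removes 4 electrons from Sn. Fewer electrons for the same nuclear charge means less shielding and a higher Z_eff on the remaining electrons.
A cation is smaller than its parent atom: Sn⁴⁺ < Sn.

Sn⁴⁺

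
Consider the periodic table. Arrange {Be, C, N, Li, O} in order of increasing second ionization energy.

Be < C < N < O < Li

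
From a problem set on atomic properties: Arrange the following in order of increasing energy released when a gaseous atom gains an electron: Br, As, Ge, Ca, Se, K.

Ca, K, As, Ge, Se, Br

K is in period 4, group 1; Ca is in period 4, group 2; Ge is in period 4, group 14; As is in period 4, group 15; Se is in period 4, group 16; Br is in period 4, group 17.
Electron affinity generally becomes more exothermic across a period toward the halogens and less exothermic down a group.
All lie in period 4; the across-period trend (electron affinity increases left to right) applies, with the exception below.
Note the exception: K has a higher electron affinity than Ca, contrary to the simple trend — adding an electron to Ca (ns²) has to open a new, higher-energy np subshell, which is unfavourable.
Note the exception: Ge has a higher electron affinity than As, contrary to the simple trend — adding an electron to As's half-filled 4p³ is unfavourable, so Ge (4p²) has the more exothermic EA.
For reference (kJ/mol): K 48, Ca 2, Ge 119, As 78, Se 195, Br 325.
So from lowest to highest: Ca < K < As < Ge < Se < Br.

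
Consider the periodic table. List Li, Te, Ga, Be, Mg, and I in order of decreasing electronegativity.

I, Te, Ga, Be, Mg, Li

Atoms toward the upper right of the periodic table pull bonding electrons most strongly.
Neither a single period nor a single group — weigh both effects.
Mg > Li: the two effects oppose for this pair; the across-period effect wins (1.31 vs 0.98).
Be > Mg: Be sits above Mg in group 2, so the down-group effect alone puts Be higher.
Ga > Be: the two effects oppose for this pair; the across-period effect wins (1.81 vs 1.57).
Te > Ga: the two effects oppose for this pair; the across-period effect wins (2.10 vs 1.81).
I > Te: both are in period 5; the period trend gives I the larger value.
For reference (Pauling): Li 0.98, Be 1.57, Mg 1.31, Ga 1.81, Te 2.10, I 2.66.
So from highest to lowest: I > Te > Ga > Be > Mg > Li.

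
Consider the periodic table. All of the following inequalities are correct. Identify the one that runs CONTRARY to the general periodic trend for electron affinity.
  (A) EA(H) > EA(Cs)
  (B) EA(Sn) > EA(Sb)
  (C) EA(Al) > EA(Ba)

(B)

The general trend: electron affinity increases across a period and decreases down a group.
(A) H (period 1, group 1) vs Cs (period 6, group 1): the stated order agrees with the simple trend.
(B) Sn (period 5, group 14) vs Sb (period 5, group 15): the stated order contradicts the simple trend.
(C) Al (period 3, group 13) vs Ba (period 6, group 2): the stated order agrees with the simple trend.
The exception is (B): adding an electron to Sb's half-filled 5p³ is unfavourable, so Sn has the more exothermic EA.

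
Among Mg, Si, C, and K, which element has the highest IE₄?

Mg

After 3 electrons have been removed, what remains? Mg³⁺ is already 1 electron into the core; Si³⁺ still has 1 valence electron; C³⁺ still has 1 valence electron; K³⁺ is already 2 electrons into the core.
Usually core removal costs more than valence removal, but here the competition is close: a tightly held n=2 valence electron can cost more to remove than an n=3 core electron, so the actual values have to decide it.
Valence configurations: Si³⁺ [Ne]3s¹, C³⁺ [He]2s¹.
Tabulated IE_4 (kJ/mol): Mg 10543, Si 4356, C 6223, K 5877.
So the fourth ionization energies run Si < K < C < Mg.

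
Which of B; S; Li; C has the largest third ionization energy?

Li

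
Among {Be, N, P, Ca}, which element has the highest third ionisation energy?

Be

After 2 electrons have been removed, what remains? Be²⁺ is the bare [He] core; N²⁺ still has 3 valence electrons; P²⁺ still has 3 valence electrons; Ca²⁺ is the bare [Ar] core.
Pulling an electron out of a noble-gas core costs far more than removing a remaining valence electron, so Ca and Be sit at the high end of IE_3.
Valence configurations: N²⁺ [He]2s²2p¹, P²⁺ [Ne]3s²3p¹.
The numbers (kJ/mol): Be 14849, N 4578, P 2914, Ca 4912.
Putting it together, IE_3: P < N < Ca < Be.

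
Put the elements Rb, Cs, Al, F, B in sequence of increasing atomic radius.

F < B < Al < Rb < Cs

Across a period the added protons contract the valence shell; down a group each new principal shell makes the atom larger.
Here both period and group differ, so the two effects have to be weighed against each other.
B > F: both are in period 2; the period trend gives B the larger value.
Al > B: they share group 13; the group trend gives Al the larger value.
Rb > Al: relative to Al, both the across-period and down-group shifts push Rb's atomic radius up.
Cs > Rb: they share group 1; the group trend gives Cs the larger value.
Approximate values (pm): B 85, F 64, Al 126, Rb 210, Cs 232.
So from smallest to largest: F < B < Al < Rb < Cs.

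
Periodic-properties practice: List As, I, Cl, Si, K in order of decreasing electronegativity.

Cl, I, As, Si, K

Si is in period 3, group 14; Cl is in period 3, group 17; K is in period 4, group 1; As is in period 4, group 15; I is in period 5, group 17.
Atoms toward the upper right of the periodic table pull bonding electrons most strongly.
Neither a single period nor a single group — weigh both effects.
Si > K: relative to K, both the across-period and down-group shifts push Si's electronegativity up.
As > Si: period and group pull opposite ways; the across-period shift dominates (2.18 vs 1.90).
I > As: period and group pull opposite ways; the across-period shift dominates (2.66 vs 2.18).
Cl > I: they share group 17; the group trend gives Cl the larger value.
For reference (Pauling): Si 1.90, Cl 3.16, K 0.82, As 2.18, I 2.66.
So from highest to lowest: Cl > I > As > Si > K.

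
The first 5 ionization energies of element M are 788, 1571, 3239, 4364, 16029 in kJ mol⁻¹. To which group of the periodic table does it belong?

Group 14

Look for the largest jump between consecutive ionization energies: IE5/IE4 ≈ 3.7, far larger than any earlier ratio.
That jump marks the point where a core electron is being removed. So the atom has 4 valence electrons.
A main-group element with 4 valence electrons is in group 14.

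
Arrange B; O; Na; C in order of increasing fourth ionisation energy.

After 3 electrons have been removed, what remains? B³⁺ is the bare [He] core; O³⁺ still has 3 valence electrons; Na³⁺ is already 2 electrons into the core; C³⁺ still has 1 valence electron.
Core electrons are held far more tightly than valence electrons, so Na and B top the IE_4 order.
Valence configurations: O³⁺ [He]2s²2p¹, C³⁺ [He]2s¹.
The numbers (kJ/mol): B 25026, O 7469, Na 9543, C 6223.
Putting it together, IE_4: C < O < Na < B.

C, O, Na, B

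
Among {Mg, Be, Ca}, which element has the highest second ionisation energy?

Be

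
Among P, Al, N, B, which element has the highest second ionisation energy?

The second ionization energy removes an electron from the +1 ion. For each element: P⁺ still has 4 valence electrons; Al⁺ still has 2 valence electrons; N⁺ still has 4 valence electrons; B⁺ still has 2 valence electrons.
All are still removing valence electrons, so compare the +1 ions as you would atoms: IE_2 generally rises across a period (higher Z_eff) and falls down a group (larger shell), subject to the usual subshell exceptions.
Valence configurations: P⁺ [Ne]3s²3p², Al⁺ [Ne]3s², N⁺ [He]2s²2p², B⁺ [He]2s².
The numbers (kJ/mol): P 1907, Al 1817, N 2856, B 2427.
So the second ionization energies run Al < P < B < N.

N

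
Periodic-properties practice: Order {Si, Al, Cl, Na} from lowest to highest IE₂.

Consider each +1 ion: Si⁺ still has 3 valence electrons; Al⁺ still has 2 valence electrons; Cl⁺ still has 6 valence electrons; Na⁺ is the bare [Ne] core.
Breaking into a closed-shell core is much more expensive than removing a leftover valence electron — Na has the largest IE_2 here.
Valence configurations: Si⁺ [Ne]3s²3p¹, Al⁺ [Ne]3s², Cl⁺ [Ne]3s²3p⁴.
Si⁺ loses a lone 3p electron whereas Al⁺ must break into a filled 3s² pair, so IE_2(Al) > IE_2(Si) even though Si has the higher nuclear charge.
Approximate IE_2 values (kJ/mol): Si 1577, Al 1817, Cl 2298, Na 4562.
Putting it together, IE_2: Si < Al < Cl < Na.

Si < Al < Cl < Na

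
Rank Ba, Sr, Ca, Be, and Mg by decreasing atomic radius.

Ba > Sr > Ca > Mg > Be

Be is in period 2, group 2; Mg is in period 3, group 2; Ca is in period 4, group 2; Sr is in period 5, group 2; Ba is in period 6, group 2.
Moving right in a period, electrons are added to the same shell under a stronger nuclear pull, so atoms get smaller; moving down, a new shell is opened and atoms get larger.
All are in group 2, so atomic radius increases down the group.
So from largest to smallest: Ba > Sr > Ca > Mg > Be.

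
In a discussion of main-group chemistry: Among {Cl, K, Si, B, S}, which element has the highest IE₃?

K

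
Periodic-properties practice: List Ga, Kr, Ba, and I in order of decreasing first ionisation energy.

Kr > I > Ga > Ba

Ga is in period 4, group 13; Kr is in period 4, group 18; I is in period 5, group 17; Ba is in period 6, group 2.
Across a period the outer electron is held more tightly (higher IE₁); down a group it sits in a higher shell, more shielded, and comes off more easily.
Neither a single period nor a single group — weigh both effects.
Ga > Ba: both effects reinforce here, so Ga is clearly the higher of the two.
I > Ga: the two effects oppose for this pair; the across-period effect wins (1008 vs 579 kJ/mol).
Kr > I: both effects reinforce here, so Kr is clearly the higher of the two.
Approximate values (kJ/mol): Ga 579, Kr 1351, I 1008, Ba 503.
So from highest to lowest: Kr > I > Ga > Ba.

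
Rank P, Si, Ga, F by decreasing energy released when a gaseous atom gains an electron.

F > Si > P > Ga

F is in period 2, group 17; Si is in period 3, group 14; P is in period 3, group 15; Ga is in period 4, group 13.
EA tends to increase across a period and decrease down a group, though the pattern is less regular than for IE or radius.
These span different periods and groups, so the two trends combine.
P > Ga: both effects reinforce here, so P is clearly the higher of the two.
Si > P: this pair runs against the simple trend — see the exception note.
F > Si: both effects reinforce here, so F is clearly the higher of the two.
Note the exception: Si has a higher electron affinity than P, contrary to the simple trend — adding an electron to P's half-filled 3p³ is unfavourable, so Si (3p²) has the more exothermic EA.
Tabulated electron affinity (kJ/mol): F 328, Si 134, P 72, Ga 29.
So from highest to lowest: F > Si > P > Ga.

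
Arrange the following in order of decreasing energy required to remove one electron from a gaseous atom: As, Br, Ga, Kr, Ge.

Across a period the outer electron is held more tightly (higher IE₁); down a group it sits in a higher shell, more shielded, and comes off more easily.
All lie in period 4, so first ionization energy increases left to right.
So from highest to lowest: Kr > Br > As > Ge > Ga.

Kr > Br > As > Ge > Ga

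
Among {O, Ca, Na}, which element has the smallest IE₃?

Ca

Consider each +2 ion: O²⁺ still has 4 valence electrons; Ca²⁺ is the bare [Ar] core; Na²⁺ is already 1 electron into the core.
Usually core removal costs more than valence removal, but here the competition is close: a tightly held n=2 valence electron can cost more to remove than an n=3 core electron, so the actual values have to decide it.
Approximate IE_3 values (kJ/mol): O 5300, Ca 4912, Na 6910.
Overall IE_3 order: Ca < O < Na.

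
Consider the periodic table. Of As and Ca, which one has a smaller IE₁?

Ca is in period 4, group 2; As is in period 4, group 15.
Removing the outermost electron gets harder across a period and easier down a group.
All lie in period 4, so first ionization energy increases left to right.
So Ca has the smaller IE₁ (Ca < As).

Ca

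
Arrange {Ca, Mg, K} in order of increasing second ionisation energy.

IE_2 is the cost of taking one more electron from the +1 cation: Ca⁺ still has 1 valence electron; Mg⁺ still has 1 valence electron; K⁺ is the bare [Ar] core.
Pulling an electron out of a noble-gas core costs far more than removing a remaining valence electron, so K sits at the high end of IE_2.
Valence configurations: Ca⁺ [Ar]4s¹, Mg⁺ [Ne]3s¹.
Tabulated IE_2 (kJ/mol): Ca 1145, Mg 1451, K 3052.
Hence IE_2: Ca < Mg < K.

Ca, Mg, K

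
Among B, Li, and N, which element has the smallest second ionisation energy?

B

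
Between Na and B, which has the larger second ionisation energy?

Na

IE_2 is the cost of taking one more electron from the +1 cation: Na⁺ is the bare [Ne] core; B⁺ still has 2 valence electrons.
Core electrons are held far more tightly than valence electrons, so Na tops the IE_2 order.
Approximate IE_2 values (kJ/mol): Na 4562, B 2427.
So the second ionization energies run B < Na.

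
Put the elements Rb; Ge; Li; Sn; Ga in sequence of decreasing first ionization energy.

Li is in period 2, group 1; Ga is in period 4, group 13; Ge is in period 4, group 14; Rb is in period 5, group 1; Sn is in period 5, group 14.
IE₁ increases left→right with effective nuclear charge and decreases top→bottom as the valence shell moves farther out.
These span different periods and groups, so the two trends combine.
Li > Rb: they share group 1; the group trend gives Li the larger value.
Ga > Li: period and group pull opposite ways; the across-period shift dominates (579 vs 520 kJ/mol).
Sn > Ga: period and group pull opposite ways; the across-period shift dominates (709 vs 579 kJ/mol).
Ge > Sn: Ge sits above Sn in group 14, so the down-group effect alone puts Ge higher.
Tabulated first ionization energy (kJ/mol): Li 520, Ga 579, Ge 762, Rb 403, Sn 709.
So from highest to lowest: Ge > Sn > Ga > Li > Rb.

Ge > Sn > Ga > Li > Rb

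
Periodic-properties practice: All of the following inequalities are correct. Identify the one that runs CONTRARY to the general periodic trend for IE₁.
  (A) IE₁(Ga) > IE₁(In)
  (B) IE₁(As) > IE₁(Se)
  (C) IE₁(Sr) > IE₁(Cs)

The general trend: IE₁ increases across a period and decreases down a group.
(A) Ga (period 4, group 13) vs In (period 5, group 13): the stated order agrees with the simple trend.
(B) As (period 4, group 15) vs Se (period 4, group 16): the stated order contradicts the simple trend.
(C) Sr (period 5, group 2) vs Cs (period 6, group 1): the stated order agrees with the simple trend.
The exception is (B): Se (4p⁴) ionizes more easily than half-filled As (4p³).

(B)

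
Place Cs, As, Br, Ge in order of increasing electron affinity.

Adding an electron releases more energy for atoms nearer the top right (short of the noble gases).
Neither a single period nor a single group — weigh both effects.
As > Cs: relative to Cs, both the across-period and down-group shifts push As's electron affinity up.
Ge > As: this pair runs against the simple trend — see the exception note.
Br > Ge: Br lies to the right of Ge in period 4, so the across-period effect alone puts Br higher.
Note the exception: Ge has a higher electron affinity than As, contrary to the simple trend — adding an electron to As's half-filled 4p³ is unfavourable, so Ge (4p²) has the more exothermic EA.
Approximate values (kJ/mol): Ge 119, As 78, Br 325, Cs 46.
So from lowest to highest: Cs < As < Ge < Br.

Cs < As < Ge < Br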